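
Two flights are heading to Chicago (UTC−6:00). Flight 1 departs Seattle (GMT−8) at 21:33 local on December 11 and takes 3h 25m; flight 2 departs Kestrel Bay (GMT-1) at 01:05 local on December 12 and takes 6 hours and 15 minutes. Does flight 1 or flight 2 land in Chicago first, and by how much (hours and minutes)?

Flight 1 in UTC: 21:33 + 8:00 = 05:33 on Dec 12.
+3 hours 25 minutes → arrive 08:58 UTC on Dec 12.
Flight 2 in UTC: 01:05 + 1:00 = 02:05 on Dec 12.
+6 hours 15 minutes → arrive 08:20 UTC on Dec 12.
Flight 2 lands earlier by 38 minutes.

the second, by 38 minutes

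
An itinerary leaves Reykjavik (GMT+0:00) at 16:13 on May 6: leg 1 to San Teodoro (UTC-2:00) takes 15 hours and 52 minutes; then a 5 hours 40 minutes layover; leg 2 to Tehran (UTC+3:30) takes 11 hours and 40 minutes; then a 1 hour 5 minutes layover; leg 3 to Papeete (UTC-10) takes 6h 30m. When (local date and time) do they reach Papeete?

Reykjavik is at UTC+0, so departure is already 16:13 UTC on May 6.
Add 15 hours and 52 minutes leg 1 → 08:05 UTC (May 7).
Add 5 hours 40 minutes layover in San Teodoro → 13:45 UTC.
Add 11 hours and 40 minutes leg 2 → 01:25 UTC (May 8).
Add 1 hour and 5 minutes layover in Tehran → 02:30 UTC.
Add 6 hours 30 minutes leg 3 → 09:00 UTC.
Papeete is UTC−10:00, so local arrival = 09:00 − 10:00 = 23:00 on May 7.

23:00 on May 7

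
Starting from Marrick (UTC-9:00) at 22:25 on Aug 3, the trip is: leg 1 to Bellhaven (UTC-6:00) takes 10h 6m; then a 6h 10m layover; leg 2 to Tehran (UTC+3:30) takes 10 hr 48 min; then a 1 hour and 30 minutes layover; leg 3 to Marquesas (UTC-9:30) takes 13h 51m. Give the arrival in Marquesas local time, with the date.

16:20 on August 5

Convert departure to UTC: 22:25 + 9:00 = 07:25 UTC on Aug 4.
Add 10 hours and 6 minutes leg 1 → 17:31 UTC.
Add 6 hours 10 minutes layover in Bellhaven → 23:41 UTC.
Add 10 hours 48 minutes leg 2 → 10:29 UTC (Aug 5).
Add 1 hour 30 minutes layover in Tehran → 11:59 UTC.
Add 13 hours 51 minutes leg 3 → 01:50 UTC (Aug 6).
Marquesas is UTC−9:30, so local arrival = 01:50 − 9:30 = 16:20 on Aug 5.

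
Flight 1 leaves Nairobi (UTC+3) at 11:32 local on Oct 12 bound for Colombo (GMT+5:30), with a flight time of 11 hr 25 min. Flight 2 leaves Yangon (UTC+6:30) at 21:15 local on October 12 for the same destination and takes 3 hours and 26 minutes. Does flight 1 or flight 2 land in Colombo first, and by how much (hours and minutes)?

Flight 1 in UTC: 11:32 − 3:00 = 08:32 on Oct 12.
+11 hours and 25 minutes → arrive 19:57 UTC on Oct 12.
Flight 2 in UTC: 21:15 − 6:30 = 14:45 on Oct 12.
+3 hours and 26 minutes → arrive 18:11 UTC on Oct 12.
Flight 2 lands earlier by 1 hour 46 minutes.

the second, by 1 hour 46 minutes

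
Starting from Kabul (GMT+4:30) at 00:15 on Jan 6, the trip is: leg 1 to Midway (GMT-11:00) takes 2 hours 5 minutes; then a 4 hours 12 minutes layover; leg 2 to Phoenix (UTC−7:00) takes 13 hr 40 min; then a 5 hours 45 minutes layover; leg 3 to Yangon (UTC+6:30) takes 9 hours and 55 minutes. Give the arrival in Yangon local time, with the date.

13:52 on January 7

Convert departure to UTC: 00:15 − 4:30 = 19:45 UTC on Jan 5.
Add 2 hours and 5 minutes leg 1 → 21:50 UTC.
Add 4 hours 12 minutes layover in Midway → 02:02 UTC (Jan 6).
Add 13 hours 40 minutes leg 2 → 15:42 UTC.
Add 5 hours 45 minutes layover in Phoenix → 21:27 UTC.
Add 9 hours and 55 minutes leg 3 → 07:22 UTC (Jan 7).
Yangon is UTC+6:30, so local arrival = 07:22 + 6:30 = 13:52 on Jan 7.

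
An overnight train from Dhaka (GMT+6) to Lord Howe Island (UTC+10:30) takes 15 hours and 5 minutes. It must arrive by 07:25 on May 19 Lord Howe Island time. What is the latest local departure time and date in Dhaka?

11:50 on May 18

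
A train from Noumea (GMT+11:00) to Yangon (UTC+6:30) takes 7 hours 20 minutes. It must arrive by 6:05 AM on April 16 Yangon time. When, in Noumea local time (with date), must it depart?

3:15 AM on April 16

Target arrival in UTC: 6:05 AM − 6:30 = 11:35 PM on Apr 15.
Subtract 7 hours and 20 minutes → departure 4:15 PM UTC on Apr 15.
Noumea is UTC+11:00: 4:15 PM + 11:00 = 3:15 AM on Apr 16.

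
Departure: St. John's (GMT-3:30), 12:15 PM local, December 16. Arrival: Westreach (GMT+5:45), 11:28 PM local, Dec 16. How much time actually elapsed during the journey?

Westreach is 9:15 ahead of St. John's.
Clock-face elapsed time (ignoring zones) is 11 hours 13 minutes.
Actual elapsed = 11 hours 13 minutes − 9:15 = 1 hour 58 minutes.

1 hour 58 minutes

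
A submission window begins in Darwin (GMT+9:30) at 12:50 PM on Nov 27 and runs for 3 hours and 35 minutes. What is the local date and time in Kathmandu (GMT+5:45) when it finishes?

12:40 PM on November 27

Convert start to UTC: 12:50 PM − 9:30 = 3:20 AM UTC on Nov 27.
Add 3 hours and 35 minutes duration → 6:55 AM UTC.
Kathmandu is UTC+5:45, so local end time = 6:55 AM + 5:45 = 12:40 PM on Nov 27.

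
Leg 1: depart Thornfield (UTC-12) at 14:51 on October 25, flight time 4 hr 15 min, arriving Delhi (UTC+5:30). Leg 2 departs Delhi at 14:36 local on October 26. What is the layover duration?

Convert departure to UTC: 14:51 + 12:00 = 02:51 UTC on Oct 26.
Add 4 hours 15 minutes flight time → 07:06 UTC.
Delhi is UTC+5:30, so local arrival = 07:06 + 5:30 = 12:36 on Oct 26.
Layover = 14:36 − 12:36 = 2 hours.

2 hours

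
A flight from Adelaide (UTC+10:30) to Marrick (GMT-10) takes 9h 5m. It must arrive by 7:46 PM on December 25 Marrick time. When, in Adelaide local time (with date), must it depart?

7:11 AM on Dec 26

Target arrival in UTC: 7:46 PM + 10:00 = 5:46 AM on Dec 26.
Subtract 9 hours 5 minutes → departure 8:41 PM UTC on Dec 25.
Adelaide is UTC+10:30: 8:41 PM + 10:30 = 7:11 AM on Dec 26.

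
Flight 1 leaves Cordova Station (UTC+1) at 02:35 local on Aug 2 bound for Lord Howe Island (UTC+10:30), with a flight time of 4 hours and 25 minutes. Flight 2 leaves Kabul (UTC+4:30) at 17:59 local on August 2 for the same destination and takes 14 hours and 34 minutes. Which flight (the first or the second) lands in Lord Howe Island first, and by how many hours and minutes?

Flight 1 in UTC: 02:35 − 1:00 = 01:35 on Aug 2.
+4 hours 25 minutes → arrive 06:00 UTC on Aug 2.
Flight 2 in UTC: 17:59 − 4:30 = 13:29 on Aug 2.
+14 hours and 34 minutes → arrive 04:03 UTC on Aug 3.
Flight 1 lands earlier by 22 hours 3 minutes.

the first, by 22 hours 3 minutes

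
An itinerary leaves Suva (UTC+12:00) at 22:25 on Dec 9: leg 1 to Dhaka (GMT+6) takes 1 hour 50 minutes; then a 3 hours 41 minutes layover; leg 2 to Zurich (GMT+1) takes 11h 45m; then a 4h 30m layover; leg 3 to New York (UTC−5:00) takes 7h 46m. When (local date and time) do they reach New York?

10:57 on Dec 10

Convert departure to UTC: 22:25 − 12:00 = 10:25 UTC on Dec 9.
Add 1 hour and 50 minutes leg 1 → 12:15 UTC.
Add 3 hours 41 minutes layover in Dhaka → 15:56 UTC.
Add 11 hours and 45 minutes leg 2 → 03:41 UTC (Dec 10).
Add 4 hours 30 minutes layover in Zurich → 08:11 UTC.
Add 7 hours and 46 minutes leg 3 → 15:57 UTC.
New York is UTC−5:00, so local arrival = 15:57 − 5:00 = 10:57 on Dec 10.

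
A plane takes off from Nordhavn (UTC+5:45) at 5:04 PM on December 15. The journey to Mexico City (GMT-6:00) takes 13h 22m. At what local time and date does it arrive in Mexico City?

6:41 PM on December 15

Mexico City is 11:45 behind Nordhavn.
After 13 hours 22 minutes it is 6:26 AM (Dec 16) in Nordhavn.
Shift by the zone difference: 6:26 AM − 11:45 = 6:41 PM on Dec 15 in Mexico City.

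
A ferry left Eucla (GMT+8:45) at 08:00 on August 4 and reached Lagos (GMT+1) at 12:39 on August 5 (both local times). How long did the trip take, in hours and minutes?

36 hours 24 minutes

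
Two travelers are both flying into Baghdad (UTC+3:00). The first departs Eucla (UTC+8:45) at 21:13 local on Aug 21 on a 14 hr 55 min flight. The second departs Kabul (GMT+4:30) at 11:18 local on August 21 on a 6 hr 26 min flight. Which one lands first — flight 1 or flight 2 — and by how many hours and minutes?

Flight 1 in UTC: 21:13 − 8:45 = 12:28 on Aug 21.
+14 hours and 55 minutes → arrive 03:23 UTC on Aug 22.
Flight 2 in UTC: 11:18 − 4:30 = 06:48 on Aug 21.
+6 hours 26 minutes → arrive 13:14 UTC on Aug 21.
Flight 2 lands earlier by 14 hours 9 minutes.

the second, by 14 hours 9 minutes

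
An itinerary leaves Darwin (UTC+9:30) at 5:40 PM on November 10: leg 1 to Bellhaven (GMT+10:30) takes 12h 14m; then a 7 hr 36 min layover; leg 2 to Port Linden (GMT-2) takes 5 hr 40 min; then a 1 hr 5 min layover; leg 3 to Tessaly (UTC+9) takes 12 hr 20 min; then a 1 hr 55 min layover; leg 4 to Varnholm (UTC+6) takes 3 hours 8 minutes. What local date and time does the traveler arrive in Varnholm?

Convert departure to UTC: 5:40 PM − 9:30 = 8:10 AM UTC on Nov 10.
Add 12 hours and 14 minutes leg 1 → 8:24 PM UTC.
Add 7 hours 36 minutes layover in Bellhaven → 4:00 AM UTC (Nov 11).
Add 5 hours 40 minutes leg 2 → 9:40 AM UTC.
Add 1 hour and 5 minutes layover in Port Linden → 10:45 AM UTC.
Add 12 hours 20 minutes leg 3 → 11:05 PM UTC.
Add 1 hour 55 minutes layover in Tessaly → 1:00 AM UTC (Nov 12).
Add 3 hours and 8 minutes leg 4 → 4:08 AM UTC.
Varnholm is UTC+6:00, so local arrival = 4:08 AM + 6:00 = 10:08 AM on Nov 12.

10:08 AM on Nov 12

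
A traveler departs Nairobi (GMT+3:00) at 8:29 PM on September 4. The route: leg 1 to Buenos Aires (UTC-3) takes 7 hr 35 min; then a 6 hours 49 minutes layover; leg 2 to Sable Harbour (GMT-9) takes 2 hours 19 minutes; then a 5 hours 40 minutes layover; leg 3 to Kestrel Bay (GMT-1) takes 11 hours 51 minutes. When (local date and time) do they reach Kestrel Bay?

2:43 AM on September 6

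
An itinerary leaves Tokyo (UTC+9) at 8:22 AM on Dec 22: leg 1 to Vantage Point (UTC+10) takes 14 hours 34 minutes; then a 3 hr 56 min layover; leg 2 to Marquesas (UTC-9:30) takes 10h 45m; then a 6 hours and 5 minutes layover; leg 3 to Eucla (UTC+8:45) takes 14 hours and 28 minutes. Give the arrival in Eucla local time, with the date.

Convert departure to UTC: 8:22 AM − 9:00 = 11:22 PM UTC on Dec 21.
Add 14 hours 34 minutes leg 1 → 1:56 PM UTC (Dec 22).
Add 3 hours 56 minutes layover in Vantage Point → 5:52 PM UTC.
Add 10 hours and 45 minutes leg 2 → 4:37 AM UTC (Dec 23).
Add 6 hours 5 minutes layover in Marquesas → 10:42 AM UTC.
Add 14 hours 28 minutes leg 3 → 1:10 AM UTC (Dec 24).
Eucla is UTC+8:45, so local arrival = 1:10 AM + 8:45 = 9:55 AM on Dec 24.

9:55 AM on December 24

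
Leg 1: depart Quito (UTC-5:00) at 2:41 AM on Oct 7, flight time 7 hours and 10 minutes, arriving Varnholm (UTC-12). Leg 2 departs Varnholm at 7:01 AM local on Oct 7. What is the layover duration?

4 hours 10 minutes

Convert departure to UTC: 2:41 AM + 5:00 = 7:41 AM UTC on Oct 7.
Add 7 hours 10 minutes flight time → 2:51 PM UTC.
Varnholm is UTC−12:00, so local arrival = 2:51 PM − 12:00 = 2:51 AM on Oct 7.
Layover = 7:01 AM − 2:51 AM = 4 hours 10 minutes.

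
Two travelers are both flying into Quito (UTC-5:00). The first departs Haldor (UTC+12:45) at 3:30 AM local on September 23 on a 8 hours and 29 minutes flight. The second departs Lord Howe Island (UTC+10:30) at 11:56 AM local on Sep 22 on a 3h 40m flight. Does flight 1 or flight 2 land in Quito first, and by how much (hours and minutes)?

Flight 1 in UTC: 3:30 AM − 12:45 = 2:45 PM on Sep 22.
+8 hours and 29 minutes → arrive 11:14 PM UTC on Sep 22.
Flight 2 in UTC: 11:56 AM − 10:30 = 1:26 AM on Sep 22.
+3 hours and 40 minutes → arrive 5:06 AM UTC on Sep 22.
Flight 2 lands earlier by 18 hours 8 minutes.

the second, by 18 hours 8 minutes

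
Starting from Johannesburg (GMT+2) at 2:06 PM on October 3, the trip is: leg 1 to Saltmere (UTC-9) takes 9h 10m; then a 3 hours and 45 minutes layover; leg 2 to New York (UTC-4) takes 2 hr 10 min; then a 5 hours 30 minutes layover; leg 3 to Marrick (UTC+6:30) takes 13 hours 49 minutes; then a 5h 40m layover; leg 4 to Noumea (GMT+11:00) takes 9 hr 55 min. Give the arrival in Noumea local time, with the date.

Convert departure to UTC: 2:06 PM − 2:00 = 12:06 PM UTC on Oct 3.
Add 9 hours and 10 minutes leg 1 → 9:16 PM UTC.
Add 3 hours and 45 minutes layover in Saltmere → 1:01 AM UTC (Oct 4).
Add 2 hours 10 minutes leg 2 → 3:11 AM UTC.
Add 5 hours 30 minutes layover in New York → 8:41 AM UTC.
Add 13 hours 49 minutes leg 3 → 10:30 PM UTC.
Add 5 hours 40 minutes layover in Marrick → 4:10 AM UTC (Oct 5).
Add 9 hours and 55 minutes leg 4 → 2:05 PM UTC.
Noumea is UTC+11:00, so local arrival = 2:05 PM + 11:00 = 1:05 AM on Oct 6.

1:05 AM on Oct 6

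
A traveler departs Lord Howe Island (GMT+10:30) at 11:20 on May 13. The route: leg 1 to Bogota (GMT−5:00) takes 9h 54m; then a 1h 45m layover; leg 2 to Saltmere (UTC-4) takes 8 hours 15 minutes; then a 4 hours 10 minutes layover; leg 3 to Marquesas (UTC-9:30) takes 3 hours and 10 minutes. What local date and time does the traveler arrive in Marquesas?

18:34 on May 13

Convert departure to UTC: 11:20 − 10:30 = 00:50 UTC on May 13.
Add 9 hours and 54 minutes leg 1 → 10:44 UTC.
Add 1 hour and 45 minutes layover in Bogota → 12:29 UTC.
Add 8 hours 15 minutes leg 2 → 20:44 UTC.
Add 4 hours 10 minutes layover in Saltmere → 00:54 UTC (May 14).
Add 3 hours 10 minutes leg 3 → 04:04 UTC.
Marquesas is UTC−9:30, so local arrival = 04:04 − 9:30 = 18:34 on May 13.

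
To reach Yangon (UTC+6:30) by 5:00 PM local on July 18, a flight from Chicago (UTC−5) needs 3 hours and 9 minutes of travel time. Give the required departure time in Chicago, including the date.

Target arrival in UTC: 5:00 PM − 6:30 = 10:30 AM on Jul 18.
Subtract 3 hours 9 minutes → departure 7:21 AM UTC on Jul 18.
Chicago is UTC−5:00: 7:21 AM − 5:00 = 2:21 AM on Jul 18.

2:21 AM on July 18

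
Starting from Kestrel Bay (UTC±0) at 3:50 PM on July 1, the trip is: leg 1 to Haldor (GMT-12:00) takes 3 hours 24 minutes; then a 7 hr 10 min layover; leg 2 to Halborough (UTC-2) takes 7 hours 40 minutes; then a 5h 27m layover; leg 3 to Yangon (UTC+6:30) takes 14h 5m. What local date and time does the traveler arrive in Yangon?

12:06 PM on July 3

Kestrel Bay is at UTC+0, so departure is already 3:50 PM UTC on Jul 1.
Add 3 hours 24 minutes leg 1 → 7:14 PM UTC.
Add 7 hours and 10 minutes layover in Haldor → 2:24 AM UTC (Jul 2).
Add 7 hours 40 minutes leg 2 → 10:04 AM UTC.
Add 5 hours 27 minutes layover in Halborough → 3:31 PM UTC.
Add 14 hours and 5 minutes leg 3 → 5:36 AM UTC (Jul 3).
Yangon is UTC+6:30, so local arrival = 5:36 AM + 6:30 = 12:06 PM on Jul 3.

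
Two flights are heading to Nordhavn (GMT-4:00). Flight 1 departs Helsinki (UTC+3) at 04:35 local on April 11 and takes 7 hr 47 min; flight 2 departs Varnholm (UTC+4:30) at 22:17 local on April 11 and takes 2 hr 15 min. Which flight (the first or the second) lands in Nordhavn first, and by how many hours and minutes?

Flight 1 in UTC: 04:35 − 3:00 = 01:35 on Apr 11.
+7 hours and 47 minutes → arrive 09:22 UTC on Apr 11.
Flight 2 in UTC: 22:17 − 4:30 = 17:47 on Apr 11.
+2 hours 15 minutes → arrive 20:02 UTC on Apr 11.
Flight 1 lands earlier by 10 hours 40 minutes.

the first, by 10 hours 40 minutes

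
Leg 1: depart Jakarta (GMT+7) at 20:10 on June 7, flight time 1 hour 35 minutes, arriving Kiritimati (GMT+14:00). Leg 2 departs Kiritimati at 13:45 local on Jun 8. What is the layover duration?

9 hours

Convert departure to UTC: 20:10 − 7:00 = 13:10 UTC on Jun 7.
Add 1 hour and 35 minutes flight time → 14:45 UTC.
Kiritimati is UTC+14:00, so local arrival = 14:45 + 14:00 = 04:45 on Jun 8.
Layover = 13:45 − 04:45 = 9 hours.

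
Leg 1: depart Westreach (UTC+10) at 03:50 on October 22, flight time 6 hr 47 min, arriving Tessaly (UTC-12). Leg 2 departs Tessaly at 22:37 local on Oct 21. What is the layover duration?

10 hours

Convert departure to UTC: 03:50 − 10:00 = 17:50 UTC on Oct 21.
Add 6 hours 47 minutes flight time → 00:37 UTC (Oct 22).
Tessaly is UTC−12:00, so local arrival = 00:37 − 12:00 = 12:37 on Oct 21.
Layover = 22:37 − 12:37 = 10 hours.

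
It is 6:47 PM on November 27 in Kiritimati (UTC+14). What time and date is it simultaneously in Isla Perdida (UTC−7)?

Isla Perdida is 21:00 behind Kiritimati.
Shift by the zone difference: 6:47 PM − 21:00 = 9:47 PM on Nov 26 in Isla Perdida.

9:47 PM on Nov 26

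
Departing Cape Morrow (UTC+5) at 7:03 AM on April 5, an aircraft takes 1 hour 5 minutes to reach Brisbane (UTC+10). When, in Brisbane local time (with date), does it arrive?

1:08 PM on Apr 5

Convert departure to UTC: 7:03 AM − 5:00 = 2:03 AM UTC on Apr 5.
Add 1 hour and 5 minutes travel time → 3:08 AM UTC.
Brisbane is UTC+10:00, so local arrival = 3:08 AM + 10:00 = 1:08 PM on Apr 5.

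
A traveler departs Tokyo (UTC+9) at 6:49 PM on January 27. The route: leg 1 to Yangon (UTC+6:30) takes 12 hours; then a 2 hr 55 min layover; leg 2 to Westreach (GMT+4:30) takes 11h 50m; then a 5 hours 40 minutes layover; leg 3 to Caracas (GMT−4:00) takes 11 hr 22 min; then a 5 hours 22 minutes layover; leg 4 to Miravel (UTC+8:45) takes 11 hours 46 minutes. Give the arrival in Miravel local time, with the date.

7:29 AM on January 30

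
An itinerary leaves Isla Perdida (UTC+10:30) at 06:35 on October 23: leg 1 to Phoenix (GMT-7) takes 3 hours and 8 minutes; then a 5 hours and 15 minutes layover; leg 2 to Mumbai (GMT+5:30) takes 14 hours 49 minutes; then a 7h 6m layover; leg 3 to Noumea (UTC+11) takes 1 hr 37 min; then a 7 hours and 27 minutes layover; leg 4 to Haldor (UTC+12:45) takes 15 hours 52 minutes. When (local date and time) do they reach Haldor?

16:04 on October 25

Convert departure to UTC: 06:35 − 10:30 = 20:05 UTC on Oct 22.
Add 3 hours 8 minutes leg 1 → 23:13 UTC.
Add 5 hours 15 minutes layover in Phoenix → 04:28 UTC (Oct 23).
Add 14 hours 49 minutes leg 2 → 19:17 UTC.
Add 7 hours 6 minutes layover in Mumbai → 02:23 UTC (Oct 24).
Add 1 hour 37 minutes leg 3 → 04:00 UTC.
Add 7 hours 27 minutes layover in Noumea → 11:27 UTC.
Add 15 hours and 52 minutes leg 4 → 03:19 UTC (Oct 25).
Haldor is UTC+12:45, so local arrival = 03:19 + 12:45 = 16:04 on Oct 25.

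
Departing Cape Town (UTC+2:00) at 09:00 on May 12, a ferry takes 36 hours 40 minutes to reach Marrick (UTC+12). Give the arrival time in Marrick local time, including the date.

07:40 on May 14

Convert departure to UTC: 09:00 − 2:00 = 07:00 UTC on May 12.
Add 36 hours and 40 minutes travel time → 19:40 UTC (May 13).
Marrick is UTC+12:00, so local arrival = 19:40 + 12:00 = 07:40 on May 14.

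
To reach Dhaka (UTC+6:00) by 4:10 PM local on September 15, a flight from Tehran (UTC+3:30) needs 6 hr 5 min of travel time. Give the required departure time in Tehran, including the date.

Target arrival in UTC: 4:10 PM − 6:00 = 10:10 AM on Sep 15.
Subtract 6 hours and 5 minutes → departure 4:05 AM UTC on Sep 15.
Tehran is UTC+3:30: 4:05 AM + 3:30 = 7:35 AM on Sep 15.

7:35 AM on Sep 15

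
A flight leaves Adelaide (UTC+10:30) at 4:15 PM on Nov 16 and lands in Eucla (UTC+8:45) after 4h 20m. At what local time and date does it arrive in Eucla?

6:50 PM on November 16

Convert departure to UTC: 4:15 PM − 10:30 = 5:45 AM UTC on Nov 16.
Add 4 hours 20 minutes travel time → 10:05 AM UTC.
Eucla is UTC+8:45, so local arrival = 10:05 AM + 8:45 = 6:50 PM on Nov 16.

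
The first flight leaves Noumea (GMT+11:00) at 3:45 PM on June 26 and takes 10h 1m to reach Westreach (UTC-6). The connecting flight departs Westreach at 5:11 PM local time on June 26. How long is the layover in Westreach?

8 hours 25 minutes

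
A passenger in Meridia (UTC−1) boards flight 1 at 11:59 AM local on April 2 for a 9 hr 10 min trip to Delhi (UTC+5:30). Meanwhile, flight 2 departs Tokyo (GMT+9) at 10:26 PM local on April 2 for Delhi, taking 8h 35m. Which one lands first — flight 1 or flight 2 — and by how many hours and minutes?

Flight 1 in UTC: 11:59 AM + 1:00 = 12:59 PM on Apr 2.
+9 hours and 10 minutes → arrive 10:09 PM UTC on Apr 2.
Flight 2 in UTC: 10:26 PM − 9:00 = 1:26 PM on Apr 2.
+8 hours 35 minutes → arrive 10:01 PM UTC on Apr 2.
Flight 2 lands earlier by 8 minutes.

the second, by 8 minutes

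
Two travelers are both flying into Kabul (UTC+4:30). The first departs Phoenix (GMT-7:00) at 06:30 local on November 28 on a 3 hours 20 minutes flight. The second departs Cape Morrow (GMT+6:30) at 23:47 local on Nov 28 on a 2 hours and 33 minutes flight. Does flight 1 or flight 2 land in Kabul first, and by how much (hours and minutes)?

Flight 1 in UTC: 06:30 + 7:00 = 13:30 on Nov 28.
+3 hours 20 minutes → arrive 16:50 UTC on Nov 28.
Flight 2 in UTC: 23:47 − 6:30 = 17:17 on Nov 28.
+2 hours 33 minutes → arrive 19:50 UTC on Nov 28.
Flight 1 lands earlier by 3 hours.

the first, by 3 hours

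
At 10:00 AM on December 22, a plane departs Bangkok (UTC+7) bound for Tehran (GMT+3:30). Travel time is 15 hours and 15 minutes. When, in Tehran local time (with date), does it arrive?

9:45 PM on December 22

Tehran is 3:30 behind Bangkok.
After 15 hours and 15 minutes it is 1:15 AM (Dec 23) in Bangkok.
Shift by the zone difference: 1:15 AM − 3:30 = 9:45 PM on Dec 22 in Tehran.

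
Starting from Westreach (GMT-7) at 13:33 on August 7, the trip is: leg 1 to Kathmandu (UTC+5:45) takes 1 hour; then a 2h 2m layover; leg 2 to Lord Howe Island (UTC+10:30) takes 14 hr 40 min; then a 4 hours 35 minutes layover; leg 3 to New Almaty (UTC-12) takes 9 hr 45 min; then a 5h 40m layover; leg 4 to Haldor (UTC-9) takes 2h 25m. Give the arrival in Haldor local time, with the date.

Convert departure to UTC: 13:33 + 7:00 = 20:33 UTC on Aug 7.
Add 1 hour leg 1 → 21:33 UTC.
Add 2 hours 2 minutes layover in Kathmandu → 23:35 UTC.
Add 14 hours and 40 minutes leg 2 → 14:15 UTC (Aug 8).
Add 4 hours 35 minutes layover in Lord Howe Island → 18:50 UTC.
Add 9 hours and 45 minutes leg 3 → 04:35 UTC (Aug 9).
Add 5 hours 40 minutes layover in New Almaty → 10:15 UTC.
Add 2 hours 25 minutes leg 4 → 12:40 UTC.
Haldor is UTC−9:00, so local arrival = 12:40 − 9:00 = 03:40 on Aug 9.

03:40 on August 9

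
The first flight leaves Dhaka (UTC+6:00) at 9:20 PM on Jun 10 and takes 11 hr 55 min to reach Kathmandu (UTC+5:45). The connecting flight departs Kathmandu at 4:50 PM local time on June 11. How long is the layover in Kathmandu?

7 hours 50 minutes

Convert departure to UTC: 9:20 PM − 6:00 = 3:20 PM UTC on Jun 10.
Add 11 hours and 55 minutes flight time → 3:15 AM UTC (Jun 11).
Kathmandu is UTC+5:45, so local arrival = 3:15 AM + 5:45 = 9:00 AM on Jun 11.
Layover = 4:50 PM − 9:00 AM = 7 hours 50 minutes.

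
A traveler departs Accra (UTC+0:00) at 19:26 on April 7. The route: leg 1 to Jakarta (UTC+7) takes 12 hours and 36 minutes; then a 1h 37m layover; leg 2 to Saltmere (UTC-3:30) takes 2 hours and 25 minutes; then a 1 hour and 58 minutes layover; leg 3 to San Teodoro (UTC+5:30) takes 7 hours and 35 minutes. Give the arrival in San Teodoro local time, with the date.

03:07 on April 9

Accra is at UTC+0, so departure is already 19:26 UTC on Apr 7.
Add 12 hours 36 minutes leg 1 → 08:02 UTC (Apr 8).
Add 1 hour and 37 minutes layover in Jakarta → 09:39 UTC.
Add 2 hours 25 minutes leg 2 → 12:04 UTC.
Add 1 hour 58 minutes layover in Saltmere → 14:02 UTC.
Add 7 hours 35 minutes leg 3 → 21:37 UTC.
San Teodoro is UTC+5:30, so local arrival = 21:37 + 5:30 = 03:07 on Apr 9.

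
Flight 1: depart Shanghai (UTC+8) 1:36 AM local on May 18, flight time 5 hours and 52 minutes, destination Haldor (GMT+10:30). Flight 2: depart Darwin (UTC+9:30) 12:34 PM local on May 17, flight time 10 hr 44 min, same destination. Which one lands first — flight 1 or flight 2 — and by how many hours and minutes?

Flight 1 in UTC: 1:36 AM − 8:00 = 5:36 PM on May 17.
+5 hours and 52 minutes → arrive 11:28 PM UTC on May 17.
Flight 2 in UTC: 12:34 PM − 9:30 = 3:04 AM on May 17.
+10 hours 44 minutes → arrive 1:48 PM UTC on May 17.
Flight 2 lands earlier by 9 hours 40 minutes.

the second, by 9 hours 40 minutes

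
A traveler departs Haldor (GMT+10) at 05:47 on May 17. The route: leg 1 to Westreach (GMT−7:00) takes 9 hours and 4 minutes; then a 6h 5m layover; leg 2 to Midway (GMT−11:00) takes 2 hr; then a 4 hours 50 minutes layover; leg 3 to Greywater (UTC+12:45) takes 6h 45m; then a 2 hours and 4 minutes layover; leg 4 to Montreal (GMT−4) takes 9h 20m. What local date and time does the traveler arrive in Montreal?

Convert departure to UTC: 05:47 − 10:00 = 19:47 UTC on May 16.
Add 9 hours 4 minutes leg 1 → 04:51 UTC (May 17).
Add 6 hours and 5 minutes layover in Westreach → 10:56 UTC.
Add 2 hours leg 2 → 12:56 UTC.
Add 4 hours 50 minutes layover in Midway → 17:46 UTC.
Add 6 hours 45 minutes leg 3 → 00:31 UTC (May 18).
Add 2 hours 4 minutes layover in Greywater → 02:35 UTC.
Add 9 hours and 20 minutes leg 4 → 11:55 UTC.
Montreal is UTC−4:00, so local arrival = 11:55 − 4:00 = 07:55 on May 18.

07:55 on May 18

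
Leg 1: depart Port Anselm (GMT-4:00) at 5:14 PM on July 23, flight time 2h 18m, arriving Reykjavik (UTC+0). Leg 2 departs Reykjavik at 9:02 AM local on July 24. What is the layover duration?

9 hours 30 minutes

Convert departure to UTC: 5:14 PM + 4:00 = 9:14 PM UTC on Jul 23.
Add 2 hours 18 minutes flight time → 11:32 PM UTC.
Reykjavik is UTC+0, so local arrival is the same: 11:32 PM on Jul 23.
Layover = 9:02 AM − 11:32 PM (+1 day) = 9 hours 30 minutes.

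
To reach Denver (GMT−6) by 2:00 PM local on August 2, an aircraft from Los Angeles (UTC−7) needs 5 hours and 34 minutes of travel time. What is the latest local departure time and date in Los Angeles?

Target arrival in UTC: 2:00 PM + 6:00 = 8:00 PM on Aug 2.
Subtract 5 hours 34 minutes → departure 2:26 PM UTC on Aug 2.
Los Angeles is UTC−7:00: 2:26 PM − 7:00 = 7:26 AM on Aug 2.

7:26 AM on Aug 2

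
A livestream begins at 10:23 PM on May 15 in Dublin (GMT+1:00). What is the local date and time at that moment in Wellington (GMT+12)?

Wellington is 11:00 ahead of Dublin.
Shift by the zone difference: 10:23 PM + 11:00 = 9:23 AM on May 16 in Wellington.

9:23 AM on May 16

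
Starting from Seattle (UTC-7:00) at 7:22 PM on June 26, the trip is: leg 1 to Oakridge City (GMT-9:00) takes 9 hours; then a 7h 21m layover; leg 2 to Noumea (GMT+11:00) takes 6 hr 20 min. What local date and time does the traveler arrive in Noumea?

12:03 PM on June 28

Convert departure to UTC: 7:22 PM + 7:00 = 2:22 AM UTC on Jun 27.
Add 9 hours leg 1 → 11:22 AM UTC.
Add 7 hours 21 minutes layover in Oakridge City → 6:43 PM UTC.
Add 6 hours and 20 minutes leg 2 → 1:03 AM UTC (Jun 28).
Noumea is UTC+11:00, so local arrival = 1:03 AM + 11:00 = 12:03 PM on Jun 28.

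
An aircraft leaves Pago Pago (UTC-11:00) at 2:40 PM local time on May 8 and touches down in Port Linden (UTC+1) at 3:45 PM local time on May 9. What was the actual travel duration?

13 hours 5 minutes

Departure in UTC: 2:40 PM + 11:00 = 1:40 AM on May 9.
Arrival in UTC: 3:45 PM − 1:00 = 2:45 PM on May 9.
Elapsed = 2:45 PM − 1:40 AM = 13 hours 5 minutes.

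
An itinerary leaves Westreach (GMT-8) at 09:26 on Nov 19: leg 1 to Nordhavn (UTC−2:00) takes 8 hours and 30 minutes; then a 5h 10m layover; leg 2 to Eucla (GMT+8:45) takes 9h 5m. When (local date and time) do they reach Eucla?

00:56 on November 21

Convert departure to UTC: 09:26 + 8:00 = 17:26 UTC on Nov 19.
Add 8 hours 30 minutes leg 1 → 01:56 UTC (Nov 20).
Add 5 hours 10 minutes layover in Nordhavn → 07:06 UTC.
Add 9 hours 5 minutes leg 2 → 16:11 UTC.
Eucla is UTC+8:45, so local arrival = 16:11 + 8:45 = 00:56 on Nov 21.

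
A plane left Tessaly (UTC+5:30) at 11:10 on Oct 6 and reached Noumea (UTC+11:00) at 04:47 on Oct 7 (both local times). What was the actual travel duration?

12 hours 7 minutes

Noumea is 5:30 ahead of Tessaly.
Clock-face elapsed time (ignoring zones) is 17 hours 37 minutes.
Actual elapsed = 17 hours 37 minutes − 5:30 = 12 hours 7 minutes.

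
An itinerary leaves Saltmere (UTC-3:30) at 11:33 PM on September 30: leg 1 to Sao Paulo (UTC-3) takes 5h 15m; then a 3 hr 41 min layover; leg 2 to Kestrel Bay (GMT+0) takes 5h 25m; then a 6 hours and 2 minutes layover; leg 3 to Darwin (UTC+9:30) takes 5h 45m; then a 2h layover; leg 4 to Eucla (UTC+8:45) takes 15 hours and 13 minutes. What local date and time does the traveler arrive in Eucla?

7:09 AM on Oct 3

Convert departure to UTC: 11:33 PM + 3:30 = 3:03 AM UTC on Oct 1.
Add 5 hours and 15 minutes leg 1 → 8:18 AM UTC.
Add 3 hours 41 minutes layover in Sao Paulo → 11:59 AM UTC.
Add 5 hours and 25 minutes leg 2 → 5:24 PM UTC.
Add 6 hours and 2 minutes layover in Kestrel Bay → 11:26 PM UTC.
Add 5 hours and 45 minutes leg 3 → 5:11 AM UTC (Oct 2).
Add 2 hours layover in Darwin → 7:11 AM UTC.
Add 15 hours and 13 minutes leg 4 → 10:24 PM UTC.
Eucla is UTC+8:45, so local arrival = 10:24 PM + 8:45 = 7:09 AM on Oct 3.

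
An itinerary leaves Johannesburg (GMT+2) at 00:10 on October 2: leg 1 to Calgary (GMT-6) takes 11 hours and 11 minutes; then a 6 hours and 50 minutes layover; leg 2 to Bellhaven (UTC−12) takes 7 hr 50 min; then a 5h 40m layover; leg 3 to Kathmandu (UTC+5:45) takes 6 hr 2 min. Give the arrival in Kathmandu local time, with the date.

17:28 on Oct 3

Convert departure to UTC: 00:10 − 2:00 = 22:10 UTC on Oct 1.
Add 11 hours 11 minutes leg 1 → 09:21 UTC (Oct 2).
Add 6 hours and 50 minutes layover in Calgary → 16:11 UTC.
Add 7 hours 50 minutes leg 2 → 00:01 UTC (Oct 3).
Add 5 hours 40 minutes layover in Bellhaven → 05:41 UTC.
Add 6 hours and 2 minutes leg 3 → 11:43 UTC.
Kathmandu is UTC+5:45, so local arrival = 11:43 + 5:45 = 17:28 on Oct 3.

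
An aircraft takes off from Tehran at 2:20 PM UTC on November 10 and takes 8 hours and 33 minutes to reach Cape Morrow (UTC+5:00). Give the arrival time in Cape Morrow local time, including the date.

3:53 AM on Nov 11

Departure is given in UTC: 2:20 PM on Nov 10.
Add 8 hours 33 minutes → 10:53 PM UTC.
Cape Morrow is UTC+5:00: 10:53 PM + 5:00 = 3:53 AM on Nov 11.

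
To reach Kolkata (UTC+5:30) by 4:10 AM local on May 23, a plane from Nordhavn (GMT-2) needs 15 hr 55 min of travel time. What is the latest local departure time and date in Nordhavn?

Target arrival in UTC: 4:10 AM − 5:30 = 10:40 PM on May 22.
Subtract 15 hours 55 minutes → departure 6:45 AM UTC on May 22.
Nordhavn is UTC−2:00: 6:45 AM − 2:00 = 4:45 AM on May 22.

4:45 AM on May 22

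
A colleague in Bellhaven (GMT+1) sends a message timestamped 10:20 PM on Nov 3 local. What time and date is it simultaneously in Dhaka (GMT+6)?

Dhaka is 5:00 ahead of Bellhaven.
Shift by the zone difference: 10:20 PM + 5:00 = 3:20 AM on Nov 4 in Dhaka.

3:20 AM on November 4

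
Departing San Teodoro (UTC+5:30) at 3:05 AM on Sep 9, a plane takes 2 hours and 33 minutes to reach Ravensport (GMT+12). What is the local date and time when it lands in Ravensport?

12:08 PM on September 9

Ravensport is 6:30 ahead of San Teodoro.
After 2 hours and 33 minutes it is 5:38 AM in San Teodoro.
Shift by the zone difference: 5:38 AM + 6:30 = 12:08 PM on Sep 9 in Ravensport.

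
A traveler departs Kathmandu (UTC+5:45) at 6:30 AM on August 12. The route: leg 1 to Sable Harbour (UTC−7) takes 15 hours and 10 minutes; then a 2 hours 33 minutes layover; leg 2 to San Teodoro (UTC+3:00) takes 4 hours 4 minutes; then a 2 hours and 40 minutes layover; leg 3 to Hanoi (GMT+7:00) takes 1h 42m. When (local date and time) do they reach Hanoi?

9:54 AM on Aug 13

Convert departure to UTC: 6:30 AM − 5:45 = 12:45 AM UTC on Aug 12.
Add 15 hours 10 minutes leg 1 → 3:55 PM UTC.
Add 2 hours 33 minutes layover in Sable Harbour → 6:28 PM UTC.
Add 4 hours and 4 minutes leg 2 → 10:32 PM UTC.
Add 2 hours and 40 minutes layover in San Teodoro → 1:12 AM UTC (Aug 13).
Add 1 hour and 42 minutes leg 3 → 2:54 AM UTC.
Hanoi is UTC+7:00, so local arrival = 2:54 AM + 7:00 = 9:54 AM on Aug 13.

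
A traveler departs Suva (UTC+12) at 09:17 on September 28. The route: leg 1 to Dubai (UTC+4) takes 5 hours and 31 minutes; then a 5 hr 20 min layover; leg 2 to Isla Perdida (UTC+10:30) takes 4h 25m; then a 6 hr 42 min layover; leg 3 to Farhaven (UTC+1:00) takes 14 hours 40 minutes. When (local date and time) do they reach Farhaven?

10:55 on Sep 29

Convert departure to UTC: 09:17 − 12:00 = 21:17 UTC on Sep 27.
Add 5 hours 31 minutes leg 1 → 02:48 UTC (Sep 28).
Add 5 hours 20 minutes layover in Dubai → 08:08 UTC.
Add 4 hours and 25 minutes leg 2 → 12:33 UTC.
Add 6 hours and 42 minutes layover in Isla Perdida → 19:15 UTC.
Add 14 hours and 40 minutes leg 3 → 09:55 UTC (Sep 29).
Farhaven is UTC+1:00, so local arrival = 09:55 + 1:00 = 10:55 on Sep 29.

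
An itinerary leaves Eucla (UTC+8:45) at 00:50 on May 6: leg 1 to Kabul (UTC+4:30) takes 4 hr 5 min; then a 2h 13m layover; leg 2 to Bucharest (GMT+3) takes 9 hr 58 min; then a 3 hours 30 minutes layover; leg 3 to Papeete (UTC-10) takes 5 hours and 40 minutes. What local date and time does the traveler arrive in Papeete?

07:31 on May 6

Convert departure to UTC: 00:50 − 8:45 = 16:05 UTC on May 5.
Add 4 hours and 5 minutes leg 1 → 20:10 UTC.
Add 2 hours 13 minutes layover in Kabul → 22:23 UTC.
Add 9 hours and 58 minutes leg 2 → 08:21 UTC (May 6).
Add 3 hours 30 minutes layover in Bucharest → 11:51 UTC.
Add 5 hours and 40 minutes leg 3 → 17:31 UTC.
Papeete is UTC−10:00, so local arrival = 17:31 − 10:00 = 07:31 on May 6.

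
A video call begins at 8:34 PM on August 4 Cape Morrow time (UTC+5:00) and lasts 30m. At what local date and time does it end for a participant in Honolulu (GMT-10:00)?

6:04 AM on August 4

Honolulu is 15:00 behind Cape Morrow.
After 30 minutes it is 9:04 PM in Cape Morrow.
Shift by the zone difference: 9:04 PM − 15:00 = 6:04 AM on Aug 4 in Honolulu.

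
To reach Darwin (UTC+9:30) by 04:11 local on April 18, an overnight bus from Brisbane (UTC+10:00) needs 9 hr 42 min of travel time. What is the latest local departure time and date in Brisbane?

Target arrival in UTC: 04:11 − 9:30 = 18:41 on Apr 17.
Subtract 9 hours and 42 minutes → departure 08:59 UTC on Apr 17.
Brisbane is UTC+10:00: 08:59 + 10:00 = 18:59 on Apr 17.

18:59 on April 17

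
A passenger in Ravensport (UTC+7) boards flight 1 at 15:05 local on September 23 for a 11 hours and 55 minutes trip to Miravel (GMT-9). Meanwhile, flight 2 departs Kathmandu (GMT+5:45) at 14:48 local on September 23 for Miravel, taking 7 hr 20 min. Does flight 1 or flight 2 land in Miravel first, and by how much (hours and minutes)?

Flight 1 in UTC: 15:05 − 7:00 = 08:05 on Sep 23.
+11 hours 55 minutes → arrive 20:00 UTC on Sep 23.
Flight 2 in UTC: 14:48 − 5:45 = 09:03 on Sep 23.
+7 hours 20 minutes → arrive 16:23 UTC on Sep 23.
Flight 2 lands earlier by 3 hours 37 minutes.

the second, by 3 hours 37 minutes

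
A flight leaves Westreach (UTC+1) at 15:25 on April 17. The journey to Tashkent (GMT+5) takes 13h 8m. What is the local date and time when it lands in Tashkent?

Tashkent is 4:00 ahead of Westreach.
After 13 hours 8 minutes it is 04:33 (Apr 18) in Westreach.
Shift by the zone difference: 04:33 + 4:00 = 08:33 on Apr 18 in Tashkent.

08:33 on Apr 18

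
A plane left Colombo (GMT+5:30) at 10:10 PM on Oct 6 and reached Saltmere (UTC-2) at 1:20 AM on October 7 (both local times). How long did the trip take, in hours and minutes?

10 hours 40 minutes

Saltmere is 7:30 behind Colombo.
Clock-face elapsed time (ignoring zones) is 3 hours 10 minutes.
Actual elapsed = 3 hours 10 minutes + 7:30 = 10 hours 40 minutes.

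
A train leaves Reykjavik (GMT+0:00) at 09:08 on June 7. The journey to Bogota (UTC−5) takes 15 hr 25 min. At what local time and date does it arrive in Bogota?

Reykjavik is at UTC+0, so departure is already 09:08 UTC on Jun 7.
Add 15 hours and 25 minutes travel time → 00:33 UTC (Jun 8).
Bogota is UTC−5:00, so local arrival = 00:33 − 5:00 = 19:33 on Jun 7.

19:33 on June 7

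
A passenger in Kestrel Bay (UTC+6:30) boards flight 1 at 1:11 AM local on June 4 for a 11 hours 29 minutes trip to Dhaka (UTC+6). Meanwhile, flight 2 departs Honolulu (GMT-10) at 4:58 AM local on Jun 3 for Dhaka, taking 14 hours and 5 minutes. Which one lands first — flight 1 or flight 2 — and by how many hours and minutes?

the second, by 1 hour 7 minutes

Flight 1 in UTC: 1:11 AM − 6:30 = 6:41 PM on Jun 3.
+11 hours 29 minutes → arrive 6:10 AM UTC on Jun 4.
Flight 2 in UTC: 4:58 AM + 10:00 = 2:58 PM on Jun 3.
+14 hours 5 minutes → arrive 5:03 AM UTC on Jun 4.
Flight 2 lands earlier by 1 hour 7 minutes.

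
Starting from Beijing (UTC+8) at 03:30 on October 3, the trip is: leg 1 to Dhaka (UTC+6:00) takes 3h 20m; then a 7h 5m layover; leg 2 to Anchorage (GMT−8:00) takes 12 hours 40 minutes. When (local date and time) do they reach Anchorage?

Convert departure to UTC: 03:30 − 8:00 = 19:30 UTC on Oct 2.
Add 3 hours and 20 minutes leg 1 → 22:50 UTC.
Add 7 hours and 5 minutes layover in Dhaka → 05:55 UTC (Oct 3).
Add 12 hours 40 minutes leg 2 → 18:35 UTC.
Anchorage is UTC−8:00, so local arrival = 18:35 − 8:00 = 10:35 on Oct 3.

10:35 on October 3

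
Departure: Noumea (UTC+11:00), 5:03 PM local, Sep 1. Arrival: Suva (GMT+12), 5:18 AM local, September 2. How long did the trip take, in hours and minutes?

Suva is 1:00 ahead of Noumea.
Clock-face elapsed time (ignoring zones) is 12 hours 15 minutes.
Actual elapsed = 12 hours 15 minutes − 1:00 = 11 hours 15 minutes.

11 hours 15 minutes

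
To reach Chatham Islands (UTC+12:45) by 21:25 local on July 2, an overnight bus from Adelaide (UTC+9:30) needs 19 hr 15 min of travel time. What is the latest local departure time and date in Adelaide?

22:55 on Jul 1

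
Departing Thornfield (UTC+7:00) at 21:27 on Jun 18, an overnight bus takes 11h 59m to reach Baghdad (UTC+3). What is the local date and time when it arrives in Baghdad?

Baghdad is 4:00 behind Thornfield.
After 11 hours and 59 minutes it is 09:26 (Jun 19) in Thornfield.
Shift by the zone difference: 09:26 − 4:00 = 05:26 on Jun 19 in Baghdad.

05:26 on Jun 19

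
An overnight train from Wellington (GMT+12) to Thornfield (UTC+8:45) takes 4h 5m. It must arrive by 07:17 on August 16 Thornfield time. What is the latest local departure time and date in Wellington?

Target arrival in UTC: 07:17 − 8:45 = 22:32 on Aug 15.
Subtract 4 hours 5 minutes → departure 18:27 UTC on Aug 15.
Wellington is UTC+12:00: 18:27 + 12:00 = 06:27 on Aug 16.

06:27 on August 16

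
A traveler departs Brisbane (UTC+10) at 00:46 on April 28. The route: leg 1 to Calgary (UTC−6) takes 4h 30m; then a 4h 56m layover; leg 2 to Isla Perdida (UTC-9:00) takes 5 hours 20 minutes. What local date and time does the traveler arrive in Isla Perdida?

Convert departure to UTC: 00:46 − 10:00 = 14:46 UTC on Apr 27.
Add 4 hours and 30 minutes leg 1 → 19:16 UTC.
Add 4 hours and 56 minutes layover in Calgary → 00:12 UTC (Apr 28).
Add 5 hours 20 minutes leg 2 → 05:32 UTC.
Isla Perdida is UTC−9:00, so local arrival = 05:32 − 9:00 = 20:32 on Apr 27.

20:32 on April 27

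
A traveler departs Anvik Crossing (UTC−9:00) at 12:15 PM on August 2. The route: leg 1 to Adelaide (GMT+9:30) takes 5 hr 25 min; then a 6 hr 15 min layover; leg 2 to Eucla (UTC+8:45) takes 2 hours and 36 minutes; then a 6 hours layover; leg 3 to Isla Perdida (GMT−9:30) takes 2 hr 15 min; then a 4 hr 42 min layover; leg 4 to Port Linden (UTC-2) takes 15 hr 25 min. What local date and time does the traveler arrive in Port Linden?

Convert departure to UTC: 12:15 PM + 9:00 = 9:15 PM UTC on Aug 2.
Add 5 hours and 25 minutes leg 1 → 2:40 AM UTC (Aug 3).
Add 6 hours and 15 minutes layover in Adelaide → 8:55 AM UTC.
Add 2 hours 36 minutes leg 2 → 11:31 AM UTC.
Add 6 hours layover in Eucla → 5:31 PM UTC.
Add 2 hours and 15 minutes leg 3 → 7:46 PM UTC.
Add 4 hours 42 minutes layover in Isla Perdida → 12:28 AM UTC (Aug 4).
Add 15 hours 25 minutes leg 4 → 3:53 PM UTC.
Port Linden is UTC−2:00, so local arrival = 3:53 PM − 2:00 = 1:53 PM on Aug 4.

1:53 PM on Aug 4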